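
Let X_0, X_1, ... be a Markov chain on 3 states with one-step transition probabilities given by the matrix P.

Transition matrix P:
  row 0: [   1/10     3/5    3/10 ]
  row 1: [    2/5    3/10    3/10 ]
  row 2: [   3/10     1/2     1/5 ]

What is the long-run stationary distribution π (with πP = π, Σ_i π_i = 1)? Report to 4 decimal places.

π = [0.2867, 0.4406, 0.2727]

Balance equations π_j = Σ_i π_i·P[i][j]:
  π_0 = 1/10·π_0 + 2/5·π_1 + 3/10·π_2
  π_1 = 3/5·π_0 + 3/10·π_1 + 1/2·π_2
  normalize: π_0 + π_1 + π_2 = 1
Solving the linear system gives exactly π = [41/143, 63/143, 3/11].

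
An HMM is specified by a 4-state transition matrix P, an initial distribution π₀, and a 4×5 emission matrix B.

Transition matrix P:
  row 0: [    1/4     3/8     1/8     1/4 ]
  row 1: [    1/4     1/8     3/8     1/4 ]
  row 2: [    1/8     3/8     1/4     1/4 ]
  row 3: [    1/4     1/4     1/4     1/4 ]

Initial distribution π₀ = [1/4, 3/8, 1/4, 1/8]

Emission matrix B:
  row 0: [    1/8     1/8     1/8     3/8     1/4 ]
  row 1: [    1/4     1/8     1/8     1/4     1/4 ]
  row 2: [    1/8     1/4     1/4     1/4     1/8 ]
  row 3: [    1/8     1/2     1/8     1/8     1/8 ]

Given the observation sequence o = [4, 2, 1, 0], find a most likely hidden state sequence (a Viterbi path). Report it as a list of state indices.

path = [1, 2, 3, 1]

t=0: δ = [6.250e-02, 9.375e-02, 3.125e-02, 1.562e-02]  (obs o_0=4)
t=1: δ = [2.930e-03, 2.930e-03, 8.789e-03, 2.930e-03]  ψ = [1, 0, 1, 1]  (obs o_1=2)
t=2: δ = [1.373e-04, 4.120e-04, 5.493e-04, 1.099e-03]  ψ = [2, 2, 2, 2]  (obs o_2=1)
t=3: δ = [3.433e-05, 6.866e-05, 3.433e-05, 3.433e-05]  ψ = [3, 3, 3, 3]  (obs o_3=0)
backtrack: best end state = 1; path = [1, 2, 3, 1]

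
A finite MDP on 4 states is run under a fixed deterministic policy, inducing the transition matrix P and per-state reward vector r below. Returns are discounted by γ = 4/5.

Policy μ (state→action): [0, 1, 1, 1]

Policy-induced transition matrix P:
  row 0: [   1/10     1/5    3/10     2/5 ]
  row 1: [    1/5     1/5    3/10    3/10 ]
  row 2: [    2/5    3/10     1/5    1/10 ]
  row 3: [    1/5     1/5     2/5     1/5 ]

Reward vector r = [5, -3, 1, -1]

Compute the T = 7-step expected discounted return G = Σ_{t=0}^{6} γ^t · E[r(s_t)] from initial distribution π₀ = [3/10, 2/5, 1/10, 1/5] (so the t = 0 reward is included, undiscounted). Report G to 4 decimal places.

t=0: π = [0.3000, 0.4000, 0.1000, 0.2000], E[r] = 0.2000, γ^t·E[r] = 0.200000, running G = 0.200000
t=1: π = [0.1900, 0.2100, 0.3100, 0.2900], E[r] = 0.3400, γ^t·E[r] = 0.272000, running G = 0.472000
t=2: π = [0.2430, 0.2310, 0.2980, 0.2280], E[r] = 0.5920, γ^t·E[r] = 0.378880, running G = 0.850880
t=3: π = [0.2353, 0.2298, 0.2930, 0.2419], E[r] = 0.5382, γ^t·E[r] = 0.275558, running G = 1.126438
t=4: π = [0.2351, 0.2293, 0.2949, 0.2407], E[r] = 0.5416, γ^t·E[r] = 0.221839, running G = 1.348278
t=5: π = [0.2355, 0.2295, 0.2946, 0.2405], E[r] = 0.5430, γ^t·E[r] = 0.177936, running G = 1.526214
t=6: π = [0.2354, 0.2295, 0.2946, 0.2406], E[r] = 0.5425, γ^t·E[r] = 0.142207, running G = 1.668421

G = 1.6684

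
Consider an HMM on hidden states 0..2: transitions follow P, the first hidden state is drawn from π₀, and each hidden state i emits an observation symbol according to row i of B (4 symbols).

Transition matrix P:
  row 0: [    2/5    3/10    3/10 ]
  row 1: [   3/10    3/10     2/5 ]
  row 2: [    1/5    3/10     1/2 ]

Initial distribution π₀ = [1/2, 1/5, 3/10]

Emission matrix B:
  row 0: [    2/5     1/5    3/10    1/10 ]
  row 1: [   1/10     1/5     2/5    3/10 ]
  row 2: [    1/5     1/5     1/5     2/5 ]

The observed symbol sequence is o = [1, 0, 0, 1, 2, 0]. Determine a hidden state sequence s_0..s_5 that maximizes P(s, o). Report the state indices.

path = [0, 0, 0, 0, 0, 0]

t=0: δ = [1.000e-01, 4.000e-02, 6.000e-02]  (obs o_0=1)
t=1: δ = [1.600e-02, 3.000e-03, 6.000e-03]  ψ = [0, 0, 0]  (obs o_1=0)
t=2: δ = [2.560e-03, 4.800e-04, 9.600e-04]  ψ = [0, 0, 0]  (obs o_2=0)
t=3: δ = [2.048e-04, 1.536e-04, 1.536e-04]  ψ = [0, 0, 0]  (obs o_3=1)
t=4: δ = [2.458e-05, 2.458e-05, 1.536e-05]  ψ = [0, 0, 2]  (obs o_4=2)
t=5: δ = [3.932e-06, 7.373e-07, 1.966e-06]  ψ = [0, 0, 1]  (obs o_5=0)
backtrack: best end state = 0; path = [0, 0, 0, 0, 0, 0]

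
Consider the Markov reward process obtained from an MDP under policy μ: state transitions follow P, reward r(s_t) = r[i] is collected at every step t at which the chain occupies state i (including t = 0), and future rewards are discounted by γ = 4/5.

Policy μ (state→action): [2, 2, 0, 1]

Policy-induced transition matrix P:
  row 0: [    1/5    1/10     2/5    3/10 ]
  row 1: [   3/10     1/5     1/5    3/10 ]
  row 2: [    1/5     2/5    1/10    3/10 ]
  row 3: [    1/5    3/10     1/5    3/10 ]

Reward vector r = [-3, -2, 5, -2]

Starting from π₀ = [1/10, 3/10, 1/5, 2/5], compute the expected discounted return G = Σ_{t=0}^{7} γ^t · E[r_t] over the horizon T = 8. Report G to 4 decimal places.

t=0: π = [0.1000, 0.3000, 0.2000, 0.4000], E[r] = -0.7000, γ^t·E[r] = -0.700000, running G = -0.700000
t=1: π = [0.2300, 0.2700, 0.2000, 0.3000], E[r] = -0.8300, γ^t·E[r] = -0.664000, running G = -1.364000
t=2: π = [0.2270, 0.2470, 0.2260, 0.3000], E[r] = -0.6450, γ^t·E[r] = -0.412800, running G = -1.776800
t=3: π = [0.2247, 0.2525, 0.2228, 0.3000], E[r] = -0.6651, γ^t·E[r] = -0.340531, running G = -2.117331
t=4: π = [0.2253, 0.2521, 0.2227, 0.3000], E[r] = -0.6666, γ^t·E[r] = -0.273052, running G = -2.390383
t=5: π = [0.2252, 0.2520, 0.2228, 0.3000], E[r] = -0.6657, γ^t·E[r] = -0.218143, running G = -2.608526
t=6: π = [0.2252, 0.2520, 0.2228, 0.3000], E[r] = -0.6659, γ^t·E[r] = -0.174550, running G = -2.783077
t=7: π = [0.2252, 0.2520, 0.2228, 0.3000], E[r] = -0.6659, γ^t·E[r] = -0.139640, running G = -2.922717

G = -2.9227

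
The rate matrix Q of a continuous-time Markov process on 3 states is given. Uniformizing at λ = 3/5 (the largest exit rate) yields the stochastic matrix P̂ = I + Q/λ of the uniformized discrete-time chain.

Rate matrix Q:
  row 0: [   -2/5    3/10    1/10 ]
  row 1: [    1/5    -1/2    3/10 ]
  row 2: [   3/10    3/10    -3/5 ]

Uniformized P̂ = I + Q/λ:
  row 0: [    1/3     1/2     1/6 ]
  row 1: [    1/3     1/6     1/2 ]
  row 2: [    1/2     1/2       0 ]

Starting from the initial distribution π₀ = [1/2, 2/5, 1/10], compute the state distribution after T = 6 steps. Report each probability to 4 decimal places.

t=0: π = [0.5000, 0.4000, 0.1000]
t=1: π = [0.3500, 0.3667, 0.2833]
t=2: π = [0.3806, 0.3778, 0.2417]
t=3: π = [0.3736, 0.3741, 0.2523]
t=4: π = [0.3754, 0.3753, 0.2493]
t=5: π = [0.3749, 0.3749, 0.2502]
t=6: π = [0.3750, 0.3750, 0.2499]

π = [0.3750, 0.3750, 0.2499]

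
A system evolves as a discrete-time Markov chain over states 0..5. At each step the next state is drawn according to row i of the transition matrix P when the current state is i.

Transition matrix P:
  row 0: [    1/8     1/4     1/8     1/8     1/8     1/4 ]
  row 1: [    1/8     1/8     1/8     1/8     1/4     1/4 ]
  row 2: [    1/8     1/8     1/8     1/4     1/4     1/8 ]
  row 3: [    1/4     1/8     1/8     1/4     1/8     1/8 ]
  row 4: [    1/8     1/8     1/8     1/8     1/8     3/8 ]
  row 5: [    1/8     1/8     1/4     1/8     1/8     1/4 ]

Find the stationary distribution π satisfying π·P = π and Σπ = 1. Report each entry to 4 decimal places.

π = [0.1456, 0.1432, 0.1538, 0.1648, 0.1621, 0.2304]

Balance equations π_j = Σ_i π_i·P[i][j]:
  π_0 = 1/8·π_0 + 1/8·π_1 + 1/8·π_2 + 1/4·π_3 + 1/8·π_4 + 1/8·π_5
  π_1 = 1/4·π_0 + 1/8·π_1 + 1/8·π_2 + 1/8·π_3 + 1/8·π_4 + 1/8·π_5
  π_2 = 1/8·π_0 + 1/8·π_1 + 1/8·π_2 + 1/8·π_3 + 1/8·π_4 + 1/4·π_5
  π_3 = 1/8·π_0 + 1/8·π_1 + 1/4·π_2 + 1/4·π_3 + 1/8·π_4 + 1/8·π_5
  π_4 = 1/8·π_0 + 1/4·π_1 + 1/4·π_2 + 1/8·π_3 + 1/8·π_4 + 1/8·π_5
  normalize: π_0 + π_1 + π_2 + π_3 + π_4 + π_5 = 1
Solving the linear system gives exactly π = [4847/33289, 4767/33289, 5120/33289, 5487/33289, 5397/33289, 7671/33289].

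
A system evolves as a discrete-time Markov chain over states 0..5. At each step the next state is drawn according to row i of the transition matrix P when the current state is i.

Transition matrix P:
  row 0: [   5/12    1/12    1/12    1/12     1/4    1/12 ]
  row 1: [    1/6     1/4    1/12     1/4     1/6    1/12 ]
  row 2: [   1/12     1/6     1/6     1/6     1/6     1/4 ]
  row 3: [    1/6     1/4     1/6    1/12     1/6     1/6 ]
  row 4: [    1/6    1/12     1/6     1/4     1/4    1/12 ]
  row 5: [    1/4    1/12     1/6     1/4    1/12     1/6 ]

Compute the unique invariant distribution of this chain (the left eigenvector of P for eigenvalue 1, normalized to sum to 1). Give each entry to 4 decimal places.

π = [0.2217, 0.1482, 0.1358, 0.1729, 0.1900, 0.1313]

Balance equations π_j = Σ_i π_i·P[i][j]:
  π_0 = 5/12·π_0 + 1/6·π_1 + 1/12·π_2 + 1/6·π_3 + 1/6·π_4 + 1/4·π_5
  π_1 = 1/12·π_0 + 1/4·π_1 + 1/6·π_2 + 1/4·π_3 + 1/12·π_4 + 1/12·π_5
  π_2 = 1/12·π_0 + 1/12·π_1 + 1/6·π_2 + 1/6·π_3 + 1/6·π_4 + 1/6·π_5
  π_3 = 1/12·π_0 + 1/4·π_1 + 1/6·π_2 + 1/12·π_3 + 1/4·π_4 + 1/4·π_5
  π_4 = 1/4·π_0 + 1/6·π_1 + 1/6·π_2 + 1/6·π_3 + 1/4·π_4 + 1/12·π_5
  normalize: π_0 + π_1 + π_2 + π_3 + π_4 + π_5 = 1
Solving the linear system gives exactly π = [9230/41629, 6168/41629, 5655/41629, 7198/41629, 7911/41629, 781/5947].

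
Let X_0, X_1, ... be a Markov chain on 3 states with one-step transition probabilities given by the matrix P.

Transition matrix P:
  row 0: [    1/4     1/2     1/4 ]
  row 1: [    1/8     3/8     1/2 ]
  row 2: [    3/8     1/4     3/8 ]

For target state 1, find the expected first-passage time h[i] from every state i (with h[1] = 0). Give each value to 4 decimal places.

First-step conditioning: h[1] = 0; for i ≠ 1, h[i] = 1 + Σ_k P[i][k]·h[k].
  h[0] = 1 + 1/4·h[0] + 1/4·h[2]
  h[2] = 1 + 3/8·h[0] + 3/8·h[2]
Solving the 2×2 linear system over states ≠ 1 gives exactly h = [7/3, 0, 3] (h[1] = 0 is the target).

h = [2.3333, 0.0000, 3.0000]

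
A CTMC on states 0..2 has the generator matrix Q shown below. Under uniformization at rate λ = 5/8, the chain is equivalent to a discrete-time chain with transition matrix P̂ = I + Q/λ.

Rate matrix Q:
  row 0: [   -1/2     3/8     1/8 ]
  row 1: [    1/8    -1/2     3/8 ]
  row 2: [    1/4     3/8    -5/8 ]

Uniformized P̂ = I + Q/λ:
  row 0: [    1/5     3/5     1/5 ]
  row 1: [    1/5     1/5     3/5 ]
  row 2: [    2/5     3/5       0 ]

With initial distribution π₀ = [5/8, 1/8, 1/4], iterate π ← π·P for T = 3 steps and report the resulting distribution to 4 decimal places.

π = [0.2760, 0.4480, 0.2760]

t=0: π = [0.6250, 0.1250, 0.2500]
t=1: π = [0.2500, 0.5500, 0.2000]
t=2: π = [0.2400, 0.3800, 0.3800]
t=3: π = [0.2760, 0.4480, 0.2760]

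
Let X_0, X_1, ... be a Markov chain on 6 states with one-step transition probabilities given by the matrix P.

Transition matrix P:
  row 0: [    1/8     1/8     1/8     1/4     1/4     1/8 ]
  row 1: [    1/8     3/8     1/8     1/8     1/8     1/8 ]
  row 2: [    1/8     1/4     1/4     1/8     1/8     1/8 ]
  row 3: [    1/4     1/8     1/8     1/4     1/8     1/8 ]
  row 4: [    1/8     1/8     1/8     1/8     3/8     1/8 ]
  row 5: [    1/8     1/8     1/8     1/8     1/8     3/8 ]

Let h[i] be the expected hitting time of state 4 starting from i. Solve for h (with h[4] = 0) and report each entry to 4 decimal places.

First-step conditioning: h[4] = 0; for i ≠ 4, h[i] = 1 + Σ_k P[i][k]·h[k].
  h[0] = 1 + 1/8·h[0] + 1/8·h[1] + 1/8·h[2] + 1/4·h[3] + 1/8·h[5]
  h[1] = 1 + 1/8·h[0] + 3/8·h[1] + 1/8·h[2] + 1/8·h[3] + 1/8·h[5]
  h[2] = 1 + 1/8·h[0] + 1/4·h[1] + 1/4·h[2] + 1/8·h[3] + 1/8·h[5]
  h[3] = 1 + 1/4·h[0] + 1/8·h[1] + 1/8·h[2] + 1/4·h[3] + 1/8·h[5]
  h[5] = 1 + 1/8·h[0] + 1/8·h[1] + 1/8·h[2] + 1/8·h[3] + 3/8·h[5]
Solving the 5×5 linear system over states ≠ 4 gives exactly h = [128/21, 440/63, 440/63, 48/7, 0, 440/63] (h[4] = 0 is the target).

h = [6.0952, 6.9841, 6.9841, 6.8571, 0.0000, 6.9841]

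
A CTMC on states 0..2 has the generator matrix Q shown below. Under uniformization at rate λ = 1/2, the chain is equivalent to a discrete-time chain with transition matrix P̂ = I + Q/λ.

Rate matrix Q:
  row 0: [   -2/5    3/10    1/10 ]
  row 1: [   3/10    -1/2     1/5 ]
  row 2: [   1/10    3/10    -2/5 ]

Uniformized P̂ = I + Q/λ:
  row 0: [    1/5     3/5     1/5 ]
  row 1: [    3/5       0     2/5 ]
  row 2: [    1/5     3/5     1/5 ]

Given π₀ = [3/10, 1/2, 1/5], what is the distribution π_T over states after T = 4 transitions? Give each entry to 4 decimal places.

t=0: π = [0.3000, 0.5000, 0.2000]
t=1: π = [0.4000, 0.3000, 0.3000]
t=2: π = [0.3200, 0.4200, 0.2600]
t=3: π = [0.3680, 0.3480, 0.2840]
t=4: π = [0.3392, 0.3912, 0.2696]

π = [0.3392, 0.3912, 0.2696]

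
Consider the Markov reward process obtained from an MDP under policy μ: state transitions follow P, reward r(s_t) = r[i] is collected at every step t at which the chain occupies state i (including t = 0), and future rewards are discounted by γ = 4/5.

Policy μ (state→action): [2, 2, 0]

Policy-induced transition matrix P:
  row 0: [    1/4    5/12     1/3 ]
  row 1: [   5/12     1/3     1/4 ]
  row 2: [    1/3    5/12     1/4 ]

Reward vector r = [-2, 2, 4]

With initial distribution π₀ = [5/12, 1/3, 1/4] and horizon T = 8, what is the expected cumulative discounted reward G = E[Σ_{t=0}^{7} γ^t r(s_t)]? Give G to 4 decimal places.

G = 4.6905

t=0: π = [0.4167, 0.3333, 0.2500], E[r] = 0.8333, γ^t·E[r] = 0.833333, running G = 0.833333
t=1: π = [0.3264, 0.3889, 0.2847], E[r] = 1.2639, γ^t·E[r] = 1.011111, running G = 1.844444
t=2: π = [0.3385, 0.3843, 0.2772], E[r] = 1.2002, γ^t·E[r] = 0.768148, running G = 2.612593
t=3: π = [0.3371, 0.3846, 0.2782], E[r] = 1.2079, γ^t·E[r] = 0.618420, running G = 3.231012
t=4: π = [0.3373, 0.3846, 0.2781], E[r] = 1.2070, γ^t·E[r] = 0.494397, running G = 3.725409
t=5: π = [0.3373, 0.3846, 0.2781], E[r] = 1.2071, γ^t·E[r] = 0.395545, running G = 4.120954
t=6: π = [0.3373, 0.3846, 0.2781], E[r] = 1.2071, γ^t·E[r] = 0.316434, running G = 4.437388
t=7: π = [0.3373, 0.3846, 0.2781], E[r] = 1.2071, γ^t·E[r] = 0.253147, running G = 4.690536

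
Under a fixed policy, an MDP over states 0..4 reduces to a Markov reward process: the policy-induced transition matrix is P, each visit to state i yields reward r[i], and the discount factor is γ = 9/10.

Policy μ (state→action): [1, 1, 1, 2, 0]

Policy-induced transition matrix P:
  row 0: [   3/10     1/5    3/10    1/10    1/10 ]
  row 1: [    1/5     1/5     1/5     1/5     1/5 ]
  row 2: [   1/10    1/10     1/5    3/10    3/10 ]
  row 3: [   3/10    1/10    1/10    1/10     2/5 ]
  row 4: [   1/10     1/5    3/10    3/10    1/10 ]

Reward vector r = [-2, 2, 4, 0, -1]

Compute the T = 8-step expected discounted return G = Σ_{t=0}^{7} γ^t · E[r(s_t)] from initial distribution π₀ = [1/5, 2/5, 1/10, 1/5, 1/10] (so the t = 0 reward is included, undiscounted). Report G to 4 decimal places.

t=0: π = [0.2000, 0.4000, 0.1000, 0.2000, 0.1000], E[r] = 0.7000, γ^t·E[r] = 0.700000, running G = 0.700000
t=1: π = [0.2200, 0.1700, 0.2100, 0.1800, 0.2200], E[r] = 0.5200, γ^t·E[r] = 0.468000, running G = 1.168000
t=2: π = [0.1970, 0.1610, 0.2260, 0.2030, 0.2130], E[r] = 0.6190, γ^t·E[r] = 0.501390, running G = 1.669390
t=3: π = [0.1961, 0.1571, 0.2207, 0.2039, 0.2222], E[r] = 0.5826, γ^t·E[r] = 0.424715, running G = 2.094105
t=4: π = [0.1957, 0.1575, 0.2214, 0.2043, 0.2210], E[r] = 0.5884, γ^t·E[r] = 0.386049, running G = 2.480155
t=5: π = [0.1958, 0.1574, 0.2212, 0.2042, 0.2213], E[r] = 0.5870, γ^t·E[r] = 0.346613, running G = 2.826768
t=6: π = [0.1957, 0.1575, 0.2213, 0.2043, 0.2213], E[r] = 0.5873, γ^t·E[r] = 0.312108, running G = 3.138876
t=7: π = [0.1957, 0.1574, 0.2213, 0.2043, 0.2213], E[r] = 0.5872, γ^t·E[r] = 0.280867, running G = 3.419743

G = 3.4197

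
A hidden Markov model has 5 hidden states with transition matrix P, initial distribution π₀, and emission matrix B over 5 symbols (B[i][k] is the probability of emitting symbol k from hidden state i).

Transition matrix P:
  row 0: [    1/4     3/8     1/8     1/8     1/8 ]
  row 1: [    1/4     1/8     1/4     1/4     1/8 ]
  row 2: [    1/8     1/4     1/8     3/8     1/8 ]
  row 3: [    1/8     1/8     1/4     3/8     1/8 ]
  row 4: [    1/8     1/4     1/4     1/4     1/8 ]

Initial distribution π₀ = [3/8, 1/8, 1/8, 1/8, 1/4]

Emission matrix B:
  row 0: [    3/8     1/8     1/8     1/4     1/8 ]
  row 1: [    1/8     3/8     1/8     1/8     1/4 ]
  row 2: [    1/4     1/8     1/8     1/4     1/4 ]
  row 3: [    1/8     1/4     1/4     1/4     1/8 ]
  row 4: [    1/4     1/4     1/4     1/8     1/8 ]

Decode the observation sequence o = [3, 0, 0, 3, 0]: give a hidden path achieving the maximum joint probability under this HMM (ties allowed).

path = [0, 0, 0, 0, 0]

t=0: δ = [9.375e-02, 1.562e-02, 3.125e-02, 3.125e-02, 3.125e-02]  (obs o_0=3)
t=1: δ = [8.789e-03, 4.395e-03, 2.930e-03, 1.465e-03, 2.930e-03]  ψ = [0, 0, 0, 0, 0]  (obs o_1=0)
t=2: δ = [8.240e-04, 4.120e-04, 2.747e-04, 1.373e-04, 2.747e-04]  ψ = [0, 0, 0, 0, 0]  (obs o_2=0)
t=3: δ = [5.150e-05, 3.862e-05, 2.575e-05, 2.575e-05, 1.287e-05]  ψ = [0, 0, 0, 0, 0]  (obs o_3=3)
t=4: δ = [4.828e-06, 2.414e-06, 2.414e-06, 1.207e-06, 1.609e-06]  ψ = [0, 0, 1, 1, 0]  (obs o_4=0)
backtrack: best end state = 0; path = [0, 0, 0, 0, 0]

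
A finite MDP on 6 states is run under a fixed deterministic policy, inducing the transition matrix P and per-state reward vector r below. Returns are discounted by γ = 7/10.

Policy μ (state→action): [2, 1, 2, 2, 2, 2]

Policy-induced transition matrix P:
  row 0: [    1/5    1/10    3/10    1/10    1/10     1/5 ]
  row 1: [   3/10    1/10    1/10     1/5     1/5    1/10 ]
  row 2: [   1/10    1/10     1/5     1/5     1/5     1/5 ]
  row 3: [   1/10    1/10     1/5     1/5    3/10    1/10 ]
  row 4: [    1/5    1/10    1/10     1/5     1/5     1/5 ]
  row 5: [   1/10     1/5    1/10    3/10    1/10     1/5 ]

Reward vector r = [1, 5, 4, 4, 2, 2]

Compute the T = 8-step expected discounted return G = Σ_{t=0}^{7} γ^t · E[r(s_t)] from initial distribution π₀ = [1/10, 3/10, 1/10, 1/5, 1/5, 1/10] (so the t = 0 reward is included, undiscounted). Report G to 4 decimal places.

G = 9.6088

t=0: π = [0.1000, 0.3000, 0.1000, 0.2000, 0.2000, 0.1000], E[r] = 3.4000, γ^t·E[r] = 3.400000, running G = 3.400000
t=1: π = [0.1900, 0.1100, 0.1500, 0.2000, 0.2000, 0.1500], E[r] = 2.8400, γ^t·E[r] = 1.988000, running G = 5.388000
t=2: π = [0.1610, 0.1150, 0.1730, 0.1960, 0.1860, 0.1690], E[r] = 2.9220, γ^t·E[r] = 1.431780, running G = 6.819780
t=3: π = [0.1577, 0.1169, 0.1691, 0.2008, 0.1866, 0.1689], E[r] = 2.9328, γ^t·E[r] = 1.005950, running G = 7.825730
t=4: π = [0.1578, 0.1169, 0.1685, 0.2011, 0.1874, 0.1682], E[r] = 2.9322, γ^t·E[r] = 0.704012, running G = 8.529742
t=5: π = [0.1579, 0.1168, 0.1685, 0.2010, 0.1875, 0.1682], E[r] = 2.9317, γ^t·E[r] = 0.492732, running G = 9.022474
t=6: π = [0.1579, 0.1168, 0.1685, 0.2010, 0.1875, 0.1682], E[r] = 2.9317, γ^t·E[r] = 0.344910, running G = 9.367384
t=7: π = [0.1579, 0.1168, 0.1685, 0.2010, 0.1875, 0.1682], E[r] = 2.9317, γ^t·E[r] = 0.241438, running G = 9.608822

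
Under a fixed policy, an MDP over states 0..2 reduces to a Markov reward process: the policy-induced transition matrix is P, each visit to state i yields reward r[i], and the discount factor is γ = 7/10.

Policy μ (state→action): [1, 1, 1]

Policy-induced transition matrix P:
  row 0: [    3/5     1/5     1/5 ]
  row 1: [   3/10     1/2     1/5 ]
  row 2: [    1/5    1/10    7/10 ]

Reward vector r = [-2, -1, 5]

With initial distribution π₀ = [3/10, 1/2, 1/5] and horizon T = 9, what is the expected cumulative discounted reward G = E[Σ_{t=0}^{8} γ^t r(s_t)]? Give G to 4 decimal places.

G = 1.5074

t=0: π = [0.3000, 0.5000, 0.2000], E[r] = -0.1000, γ^t·E[r] = -0.100000, running G = -0.100000
t=1: π = [0.3700, 0.3300, 0.3000], E[r] = 0.4300, γ^t·E[r] = 0.301000, running G = 0.201000
t=2: π = [0.3810, 0.2690, 0.3500], E[r] = 0.7190, γ^t·E[r] = 0.352310, running G = 0.553310
t=3: π = [0.3793, 0.2457, 0.3750], E[r] = 0.8707, γ^t·E[r] = 0.298650, running G = 0.851960
t=4: π = [0.3763, 0.2362, 0.3875], E[r] = 0.9487, γ^t·E[r] = 0.227785, running G = 1.079745
t=5: π = [0.3741, 0.2321, 0.3938], E[r] = 0.9884, γ^t·E[r] = 0.166114, running G = 1.245860
t=6: π = [0.3729, 0.2303, 0.3969], E[r] = 1.0084, γ^t·E[r] = 0.118635, running G = 1.364495
t=7: π = [0.3722, 0.2294, 0.3984], E[r] = 1.0185, γ^t·E[r] = 0.083874, running G = 1.448369
t=8: π = [0.3718, 0.2290, 0.3992], E[r] = 1.0235, γ^t·E[r] = 0.059003, running G = 1.507372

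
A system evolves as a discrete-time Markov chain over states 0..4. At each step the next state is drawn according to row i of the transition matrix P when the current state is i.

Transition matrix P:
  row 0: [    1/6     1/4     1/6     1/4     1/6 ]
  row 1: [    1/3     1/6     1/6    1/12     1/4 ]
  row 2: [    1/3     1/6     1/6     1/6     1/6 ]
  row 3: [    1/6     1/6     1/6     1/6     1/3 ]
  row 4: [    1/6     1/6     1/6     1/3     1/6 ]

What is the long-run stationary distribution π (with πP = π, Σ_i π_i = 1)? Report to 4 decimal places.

π = [0.2254, 0.1854, 0.1667, 0.2061, 0.2165]

Balance equations π_j = Σ_i π_i·P[i][j]:
  π_0 = 1/6·π_0 + 1/3·π_1 + 1/3·π_2 + 1/6·π_3 + 1/6·π_4
  π_1 = 1/4·π_0 + 1/6·π_1 + 1/6·π_2 + 1/6·π_3 + 1/6·π_4
  π_2 = 1/6·π_0 + 1/6·π_1 + 1/6·π_2 + 1/6·π_3 + 1/6·π_4
  π_3 = 1/4·π_0 + 1/12·π_1 + 1/6·π_2 + 1/6·π_3 + 1/3·π_4
  normalize: π_0 + π_1 + π_2 + π_3 + π_4 = 1
Solving the linear system gives exactly π = [16/71, 79/426, 1/6, 1229/5964, 1291/5964].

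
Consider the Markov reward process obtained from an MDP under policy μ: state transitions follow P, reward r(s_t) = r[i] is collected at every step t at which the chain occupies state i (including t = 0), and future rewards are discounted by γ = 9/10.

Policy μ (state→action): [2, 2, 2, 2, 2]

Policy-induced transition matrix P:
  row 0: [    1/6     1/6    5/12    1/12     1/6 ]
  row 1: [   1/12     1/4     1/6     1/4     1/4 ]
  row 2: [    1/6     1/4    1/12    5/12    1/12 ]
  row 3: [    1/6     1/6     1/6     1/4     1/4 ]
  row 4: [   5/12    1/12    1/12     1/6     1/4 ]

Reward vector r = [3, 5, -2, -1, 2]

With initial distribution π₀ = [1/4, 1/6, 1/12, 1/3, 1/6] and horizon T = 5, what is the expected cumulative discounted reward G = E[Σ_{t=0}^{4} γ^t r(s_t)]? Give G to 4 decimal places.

G = 5.4362

t=0: π = [0.2500, 0.1667, 0.0833, 0.3333, 0.1667], E[r] = 1.4167, γ^t·E[r] = 1.416667, running G = 1.416667
t=1: π = [0.1944, 0.1736, 0.2083, 0.2083, 0.2153], E[r] = 1.2569, γ^t·E[r] = 1.131250, running G = 2.547917
t=2: π = [0.2060, 0.1806, 0.1800, 0.2344, 0.1991], E[r] = 1.3247, γ^t·E[r] = 1.072969, running G = 3.620885
t=3: π = [0.2014, 0.1801, 0.1866, 0.2291, 0.2028], E[r] = 1.3082, γ^t·E[r] = 0.953684, running G = 4.574569
t=4: π = [0.2024, 0.1803, 0.1846, 0.2306, 0.2021], E[r] = 1.3132, γ^t·E[r] = 0.861587, running G = 5.436156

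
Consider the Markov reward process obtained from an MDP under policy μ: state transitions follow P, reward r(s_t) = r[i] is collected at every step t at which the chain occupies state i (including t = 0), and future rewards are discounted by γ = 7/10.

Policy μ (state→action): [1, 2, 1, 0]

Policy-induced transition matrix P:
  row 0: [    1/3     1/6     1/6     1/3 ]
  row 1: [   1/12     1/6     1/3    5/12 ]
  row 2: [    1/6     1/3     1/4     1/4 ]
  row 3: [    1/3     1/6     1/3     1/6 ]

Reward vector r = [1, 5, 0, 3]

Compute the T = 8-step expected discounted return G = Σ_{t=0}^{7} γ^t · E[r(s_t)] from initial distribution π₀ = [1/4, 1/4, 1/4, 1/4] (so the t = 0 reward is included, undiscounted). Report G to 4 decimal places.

t=0: π = [0.2500, 0.2500, 0.2500, 0.2500], E[r] = 2.2500, γ^t·E[r] = 2.250000, running G = 2.250000
t=1: π = [0.2292, 0.2083, 0.2708, 0.2917], E[r] = 2.1458, γ^t·E[r] = 1.502083, running G = 3.752083
t=2: π = [0.2361, 0.2118, 0.2726, 0.2795], E[r] = 2.1337, γ^t·E[r] = 1.045503, running G = 4.797587
t=3: π = [0.2350, 0.2121, 0.2713, 0.2817], E[r] = 2.1405, γ^t·E[r] = 0.734185, running G = 5.531772
t=4: π = [0.2351, 0.2119, 0.2716, 0.2815], E[r] = 2.1389, γ^t·E[r] = 0.513539, running G = 6.045310
t=5: π = [0.2351, 0.2119, 0.2715, 0.2814], E[r] = 2.1391, γ^t·E[r] = 0.359517, running G = 6.404827
t=6: π = [0.2351, 0.2119, 0.2715, 0.2815], E[r] = 2.1391, γ^t·E[r] = 0.251660, running G = 6.656487
t=7: π = [0.2351, 0.2119, 0.2715, 0.2815], E[r] = 2.1391, γ^t·E[r] = 0.176162, running G = 6.832649

G = 6.8326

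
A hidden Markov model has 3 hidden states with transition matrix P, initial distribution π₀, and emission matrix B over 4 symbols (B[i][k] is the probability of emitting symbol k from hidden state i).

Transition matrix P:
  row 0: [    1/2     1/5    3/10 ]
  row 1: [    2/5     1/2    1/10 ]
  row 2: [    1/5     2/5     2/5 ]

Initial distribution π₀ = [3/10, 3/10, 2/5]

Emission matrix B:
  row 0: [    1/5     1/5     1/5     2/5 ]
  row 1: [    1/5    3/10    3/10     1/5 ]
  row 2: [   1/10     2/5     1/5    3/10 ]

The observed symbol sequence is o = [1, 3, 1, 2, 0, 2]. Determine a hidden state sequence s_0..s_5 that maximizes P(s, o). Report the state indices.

path = [2, 2, 2, 1, 1, 1]

t=0: δ = [6.000e-02, 9.000e-02, 1.600e-01]  (obs o_0=1)
t=1: δ = [1.440e-02, 1.280e-02, 1.920e-02]  ψ = [1, 2, 2]  (obs o_1=3)
t=2: δ = [1.440e-03, 2.304e-03, 3.072e-03]  ψ = [0, 2, 2]  (obs o_2=1)
t=3: δ = [1.843e-04, 3.686e-04, 2.458e-04]  ψ = [1, 2, 2]  (obs o_3=2)
t=4: δ = [2.949e-05, 3.686e-05, 9.830e-06]  ψ = [1, 1, 2]  (obs o_4=0)
t=5: δ = [2.949e-06, 5.530e-06, 1.769e-06]  ψ = [0, 1, 0]  (obs o_5=2)
backtrack: best end state = 1; path = [2, 2, 2, 1, 1, 1]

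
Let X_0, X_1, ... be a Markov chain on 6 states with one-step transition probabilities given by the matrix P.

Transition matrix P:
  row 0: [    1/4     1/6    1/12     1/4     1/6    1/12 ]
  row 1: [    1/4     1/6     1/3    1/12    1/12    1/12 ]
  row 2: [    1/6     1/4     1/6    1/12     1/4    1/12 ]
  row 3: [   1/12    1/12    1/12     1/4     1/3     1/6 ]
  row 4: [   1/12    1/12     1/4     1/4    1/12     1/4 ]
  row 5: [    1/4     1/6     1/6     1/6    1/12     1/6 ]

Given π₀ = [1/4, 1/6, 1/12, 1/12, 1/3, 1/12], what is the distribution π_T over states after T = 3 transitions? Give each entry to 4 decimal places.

t=0: π = [0.2500, 0.1667, 0.0833, 0.0833, 0.3333, 0.0833]
t=1: π = [0.1736, 0.1389, 0.1944, 0.2014, 0.1389, 0.1528]
t=2: π = [0.1771, 0.1545, 0.1701, 0.1817, 0.1806, 0.1360]
t=3: π = [0.1754, 0.1507, 0.1776, 0.1846, 0.1719, 0.1399]

π = [0.1754, 0.1507, 0.1776, 0.1846, 0.1719, 0.1399]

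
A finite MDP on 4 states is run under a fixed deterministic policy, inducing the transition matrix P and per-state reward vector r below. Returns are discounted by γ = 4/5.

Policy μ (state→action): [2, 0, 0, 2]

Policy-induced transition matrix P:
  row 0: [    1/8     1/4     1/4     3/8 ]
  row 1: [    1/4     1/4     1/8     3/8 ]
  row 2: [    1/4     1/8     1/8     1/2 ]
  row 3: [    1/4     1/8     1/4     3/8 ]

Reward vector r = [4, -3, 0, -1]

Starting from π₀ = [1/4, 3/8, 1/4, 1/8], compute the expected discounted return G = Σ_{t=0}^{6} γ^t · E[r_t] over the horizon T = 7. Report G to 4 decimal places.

t=0: π = [0.2500, 0.3750, 0.2500, 0.1250], E[r] = -0.2500, γ^t·E[r] = -0.250000, running G = -0.250000
t=1: π = [0.2188, 0.2031, 0.1719, 0.4063], E[r] = -0.1406, γ^t·E[r] = -0.112500, running G = -0.362500
t=2: π = [0.2227, 0.1777, 0.2031, 0.3965], E[r] = -0.0391, γ^t·E[r] = -0.025000, running G = -0.387500
t=3: π = [0.2222, 0.1750, 0.2024, 0.4004], E[r] = -0.0369, γ^t·E[r] = -0.018875, running G = -0.406375
t=4: π = [0.2222, 0.1747, 0.2028, 0.4003], E[r] = -0.0353, γ^t·E[r] = -0.014475, running G = -0.420850
t=5: π = [0.2222, 0.1746, 0.2028, 0.4004], E[r] = -0.0353, γ^t·E[r] = -0.011566, running G = -0.432416
t=6: π = [0.2222, 0.1746, 0.2028, 0.4004], E[r] = -0.0353, γ^t·E[r] = -0.009247, running G = -0.441663

G = -0.4417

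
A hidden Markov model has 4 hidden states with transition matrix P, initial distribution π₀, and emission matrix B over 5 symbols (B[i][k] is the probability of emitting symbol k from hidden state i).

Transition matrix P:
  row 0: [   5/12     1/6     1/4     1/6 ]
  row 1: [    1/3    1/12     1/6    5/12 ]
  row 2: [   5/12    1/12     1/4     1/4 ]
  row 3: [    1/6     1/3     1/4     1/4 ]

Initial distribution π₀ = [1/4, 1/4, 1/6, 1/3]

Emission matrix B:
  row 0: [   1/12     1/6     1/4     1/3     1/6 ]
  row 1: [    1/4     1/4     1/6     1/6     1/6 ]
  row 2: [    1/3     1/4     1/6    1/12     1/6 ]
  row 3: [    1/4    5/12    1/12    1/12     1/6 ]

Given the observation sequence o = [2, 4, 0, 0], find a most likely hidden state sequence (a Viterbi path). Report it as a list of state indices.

path = [0, 0, 2, 2]

t=0: δ = [6.250e-02, 4.167e-02, 2.778e-02, 2.778e-02]  (obs o_0=2)
t=1: δ = [4.340e-03, 1.736e-03, 2.604e-03, 2.894e-03]  ψ = [0, 0, 0, 1]  (obs o_1=4)
t=2: δ = [1.507e-04, 2.411e-04, 3.617e-04, 1.808e-04]  ψ = [0, 3, 0, 0]  (obs o_2=0)
t=3: δ = [1.256e-05, 1.507e-05, 3.014e-05, 2.512e-05]  ψ = [2, 3, 2, 1]  (obs o_3=0)
backtrack: best end state = 2; path = [0, 0, 2, 2]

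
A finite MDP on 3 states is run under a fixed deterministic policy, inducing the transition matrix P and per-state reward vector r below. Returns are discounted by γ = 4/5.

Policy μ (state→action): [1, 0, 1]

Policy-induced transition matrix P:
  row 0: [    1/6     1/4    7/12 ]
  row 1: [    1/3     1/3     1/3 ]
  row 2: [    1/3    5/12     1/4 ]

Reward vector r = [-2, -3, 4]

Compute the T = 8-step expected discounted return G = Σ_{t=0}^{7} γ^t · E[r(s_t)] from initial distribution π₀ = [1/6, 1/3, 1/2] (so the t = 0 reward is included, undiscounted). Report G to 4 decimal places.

t=0: π = [0.1667, 0.3333, 0.5000], E[r] = 0.6667, γ^t·E[r] = 0.666667, running G = 0.666667
t=1: π = [0.3056, 0.3611, 0.3333], E[r] = -0.3611, γ^t·E[r] = -0.288889, running G = 0.377778
t=2: π = [0.2824, 0.3356, 0.3819], E[r] = -0.0440, γ^t·E[r] = -0.028148, running G = 0.349630
t=3: π = [0.2863, 0.3416, 0.3721], E[r] = -0.1090, γ^t·E[r] = -0.055802, running G = 0.293827
t=4: π = [0.2856, 0.3405, 0.3739], E[r] = -0.0971, γ^t·E[r] = -0.039789, running G = 0.254038
t=5: π = [0.2857, 0.3407, 0.3736], E[r] = -0.0992, γ^t·E[r] = -0.032506, running G = 0.221532
t=6: π = [0.2857, 0.3407, 0.3736], E[r] = -0.0989, γ^t·E[r] = -0.025913, running G = 0.195619
t=7: π = [0.2857, 0.3407, 0.3736], E[r] = -0.0989, γ^t·E[r] = -0.020743, running G = 0.174876

G = 0.1749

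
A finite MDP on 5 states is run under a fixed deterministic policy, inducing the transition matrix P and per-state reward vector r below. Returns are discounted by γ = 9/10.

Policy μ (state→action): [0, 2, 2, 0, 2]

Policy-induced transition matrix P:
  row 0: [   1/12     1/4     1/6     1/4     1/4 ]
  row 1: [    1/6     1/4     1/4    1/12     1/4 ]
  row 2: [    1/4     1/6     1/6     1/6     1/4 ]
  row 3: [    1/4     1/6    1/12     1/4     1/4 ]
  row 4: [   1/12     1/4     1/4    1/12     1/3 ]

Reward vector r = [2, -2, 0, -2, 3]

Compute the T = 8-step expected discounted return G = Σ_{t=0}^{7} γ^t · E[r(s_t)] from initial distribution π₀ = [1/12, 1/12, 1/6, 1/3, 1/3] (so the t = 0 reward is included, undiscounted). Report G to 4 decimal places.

t=0: π = [0.0833, 0.0833, 0.1667, 0.3333, 0.3333], E[r] = 0.3333, γ^t·E[r] = 0.333333, running G = 0.333333
t=1: π = [0.1736, 0.2083, 0.1736, 0.1667, 0.2778], E[r] = 0.4306, γ^t·E[r] = 0.387500, running G = 0.720833
t=2: π = [0.1574, 0.2216, 0.1933, 0.1545, 0.2731], E[r] = 0.3819, γ^t·E[r] = 0.309375, running G = 1.030208
t=3: π = [0.1598, 0.2210, 0.1950, 0.1514, 0.2728], E[r] = 0.3929, γ^t·E[r] = 0.286453, running G = 1.316661
t=4: π = [0.1595, 0.2211, 0.1952, 0.1515, 0.2727], E[r] = 0.3920, γ^t·E[r] = 0.257201, running G = 1.573863
t=5: π = [0.1595, 0.2211, 0.1952, 0.1514, 0.2727], E[r] = 0.3922, γ^t·E[r] = 0.231579, running G = 1.805441
t=6: π = [0.1595, 0.2211, 0.1952, 0.1514, 0.2727], E[r] = 0.3922, γ^t·E[r] = 0.208410, running G = 2.013851
t=7: π = [0.1595, 0.2211, 0.1952, 0.1514, 0.2727], E[r] = 0.3922, γ^t·E[r] = 0.187570, running G = 2.201421

G = 2.2014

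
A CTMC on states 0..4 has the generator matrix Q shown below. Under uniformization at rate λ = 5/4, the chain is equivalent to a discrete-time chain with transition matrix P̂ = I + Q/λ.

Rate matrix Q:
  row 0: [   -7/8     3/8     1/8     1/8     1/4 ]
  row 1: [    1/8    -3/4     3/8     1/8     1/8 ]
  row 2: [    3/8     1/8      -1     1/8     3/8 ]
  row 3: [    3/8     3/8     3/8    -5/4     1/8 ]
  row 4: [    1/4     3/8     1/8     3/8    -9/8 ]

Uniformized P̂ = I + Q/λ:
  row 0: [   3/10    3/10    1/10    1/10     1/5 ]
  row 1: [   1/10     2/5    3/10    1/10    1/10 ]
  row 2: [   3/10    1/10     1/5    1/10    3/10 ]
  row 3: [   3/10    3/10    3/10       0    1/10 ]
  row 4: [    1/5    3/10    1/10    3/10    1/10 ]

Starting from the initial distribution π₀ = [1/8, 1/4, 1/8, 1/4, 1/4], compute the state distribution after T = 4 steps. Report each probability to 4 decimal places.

π = [0.2261, 0.2885, 0.2019, 0.1206, 0.1628]

t=0: π = [0.1250, 0.2500, 0.1250, 0.2500, 0.2500]
t=1: π = [0.2250, 0.3000, 0.2125, 0.1250, 0.1375]
t=2: π = [0.2263, 0.2875, 0.2063, 0.1150, 0.1650]
t=3: π = [0.2260, 0.2875, 0.2011, 0.1215, 0.1639]
t=4: π = [0.2261, 0.2885, 0.2019, 0.1206, 0.1628]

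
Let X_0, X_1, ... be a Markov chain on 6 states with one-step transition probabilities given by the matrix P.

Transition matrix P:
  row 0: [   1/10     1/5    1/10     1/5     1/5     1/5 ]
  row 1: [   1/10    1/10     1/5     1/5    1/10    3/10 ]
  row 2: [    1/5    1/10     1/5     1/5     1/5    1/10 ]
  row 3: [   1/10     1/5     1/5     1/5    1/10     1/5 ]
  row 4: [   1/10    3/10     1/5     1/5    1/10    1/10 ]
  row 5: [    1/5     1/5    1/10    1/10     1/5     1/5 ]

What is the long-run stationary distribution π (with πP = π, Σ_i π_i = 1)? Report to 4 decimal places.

π = [0.1354, 0.1801, 0.1678, 0.1814, 0.1490, 0.1863]

Balance equations π_j = Σ_i π_i·P[i][j]:
  π_0 = 1/10·π_0 + 1/10·π_1 + 1/5·π_2 + 1/10·π_3 + 1/10·π_4 + 1/5·π_5
  π_1 = 1/5·π_0 + 1/10·π_1 + 1/10·π_2 + 1/5·π_3 + 3/10·π_4 + 1/5·π_5
  π_2 = 1/10·π_0 + 1/5·π_1 + 1/5·π_2 + 1/5·π_3 + 1/5·π_4 + 1/10·π_5
  π_3 = 1/5·π_0 + 1/5·π_1 + 1/5·π_2 + 1/5·π_3 + 1/5·π_4 + 1/10·π_5
  π_4 = 1/5·π_0 + 1/10·π_1 + 1/5·π_2 + 1/10·π_3 + 1/10·π_4 + 1/5·π_5
  normalize: π_0 + π_1 + π_2 + π_3 + π_4 + π_5 = 1
Solving the linear system gives exactly π = [1500/11077, 105/583, 169/1007, 2009/11077, 150/1007, 2064/11077].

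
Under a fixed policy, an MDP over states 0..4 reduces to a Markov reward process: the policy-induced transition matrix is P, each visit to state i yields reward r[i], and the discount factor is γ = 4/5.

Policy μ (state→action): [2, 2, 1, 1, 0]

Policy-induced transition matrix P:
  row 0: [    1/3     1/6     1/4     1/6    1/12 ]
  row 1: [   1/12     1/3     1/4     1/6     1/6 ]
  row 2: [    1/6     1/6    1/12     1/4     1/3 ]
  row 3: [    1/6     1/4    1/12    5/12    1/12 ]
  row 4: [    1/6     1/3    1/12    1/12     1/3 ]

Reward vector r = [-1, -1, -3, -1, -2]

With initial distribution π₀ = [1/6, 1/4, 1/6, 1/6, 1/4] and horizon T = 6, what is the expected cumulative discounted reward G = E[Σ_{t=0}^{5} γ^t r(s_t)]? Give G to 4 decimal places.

G = -5.6388

t=0: π = [0.1667, 0.2500, 0.1667, 0.1667, 0.2500], E[r] = -1.5833, γ^t·E[r] = -1.583333, running G = -1.583333
t=1: π = [0.1736, 0.2639, 0.1528, 0.2014, 0.2083], E[r] = -1.5139, γ^t·E[r] = -1.211111, running G = -2.794444
t=2: π = [0.1736, 0.2622, 0.1563, 0.2124, 0.1956], E[r] = -1.5081, γ^t·E[r] = -0.965185, running G = -3.759630
t=3: π = [0.1738, 0.2607, 0.1560, 0.2165, 0.1931], E[r] = -1.5051, γ^t·E[r] = -0.770593, running G = -4.530222
t=4: π = [0.1739, 0.2603, 0.1557, 0.2177, 0.1923], E[r] = -1.5038, γ^t·E[r] = -0.615957, running G = -5.146179
t=5: π = [0.1740, 0.2603, 0.1557, 0.2180, 0.1920], E[r] = -1.5035, γ^t·E[r] = -0.492654, running G = -5.638833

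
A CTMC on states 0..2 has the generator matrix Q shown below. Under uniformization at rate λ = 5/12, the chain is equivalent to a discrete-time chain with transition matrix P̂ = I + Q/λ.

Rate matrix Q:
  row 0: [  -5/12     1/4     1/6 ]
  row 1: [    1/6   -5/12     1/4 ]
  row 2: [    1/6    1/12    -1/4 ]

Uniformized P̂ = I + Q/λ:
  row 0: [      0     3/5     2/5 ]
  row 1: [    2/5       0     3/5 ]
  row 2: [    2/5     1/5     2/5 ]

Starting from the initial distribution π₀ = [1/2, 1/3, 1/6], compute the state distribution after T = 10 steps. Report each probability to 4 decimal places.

t=0: π = [0.5000, 0.3333, 0.1667]
t=1: π = [0.2000, 0.3333, 0.4667]
t=2: π = [0.3200, 0.2133, 0.4667]
t=3: π = [0.2720, 0.2853, 0.4427]
t=4: π = [0.2912, 0.2517, 0.4571]
t=5: π = [0.2835, 0.2661, 0.4503]
t=6: π = [0.2866, 0.2602, 0.4532]
t=7: π = [0.2854, 0.2626, 0.4520]
t=8: π = [0.2859, 0.2616, 0.4525]
t=9: π = [0.2857, 0.2620, 0.4523]
t=10: π = [0.2857, 0.2619, 0.4524]

π = [0.2857, 0.2619, 0.4524]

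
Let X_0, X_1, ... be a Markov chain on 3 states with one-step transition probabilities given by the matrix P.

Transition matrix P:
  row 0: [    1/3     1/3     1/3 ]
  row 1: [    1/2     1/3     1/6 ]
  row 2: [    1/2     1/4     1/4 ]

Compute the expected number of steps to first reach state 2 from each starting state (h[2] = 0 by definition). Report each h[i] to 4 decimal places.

h = [3.6000, 4.2000, 0.0000]

First-step conditioning: h[2] = 0; for i ≠ 2, h[i] = 1 + Σ_k P[i][k]·h[k].
  h[0] = 1 + 1/3·h[0] + 1/3·h[1]
  h[1] = 1 + 1/2·h[0] + 1/3·h[1]
Solving the 2×2 linear system over states ≠ 2 gives exactly h = [18/5, 21/5, 0] (h[2] = 0 is the target).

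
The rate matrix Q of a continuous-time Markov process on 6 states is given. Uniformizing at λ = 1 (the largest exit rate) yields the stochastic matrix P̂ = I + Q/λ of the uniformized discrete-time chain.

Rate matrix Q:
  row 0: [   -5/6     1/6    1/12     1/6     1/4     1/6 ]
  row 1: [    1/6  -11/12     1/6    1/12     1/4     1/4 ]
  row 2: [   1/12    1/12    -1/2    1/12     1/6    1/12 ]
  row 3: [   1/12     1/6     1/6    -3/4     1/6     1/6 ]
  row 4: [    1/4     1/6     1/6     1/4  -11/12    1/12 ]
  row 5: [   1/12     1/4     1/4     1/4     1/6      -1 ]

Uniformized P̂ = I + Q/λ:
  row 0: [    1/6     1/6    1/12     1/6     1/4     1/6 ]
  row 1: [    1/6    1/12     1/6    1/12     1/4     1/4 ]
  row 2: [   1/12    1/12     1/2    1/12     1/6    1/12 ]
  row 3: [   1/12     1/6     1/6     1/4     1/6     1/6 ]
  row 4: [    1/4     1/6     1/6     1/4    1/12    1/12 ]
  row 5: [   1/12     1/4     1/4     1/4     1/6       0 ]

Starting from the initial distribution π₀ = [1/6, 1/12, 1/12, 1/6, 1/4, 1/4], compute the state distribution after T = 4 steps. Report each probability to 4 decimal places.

t=0: π = [0.1667, 0.0833, 0.0833, 0.1667, 0.2500, 0.2500]
t=1: π = [0.1458, 0.1736, 0.2014, 0.2083, 0.1667, 0.1042]
t=2: π = [0.1377, 0.1441, 0.2303, 0.1753, 0.1794, 0.1331]
t=3: π = [0.1367, 0.1466, 0.2431, 0.1761, 0.1752, 0.1223]
t=4: π = [0.1361, 0.1444, 0.2465, 0.1737, 0.1757, 0.1236]

π = [0.1361, 0.1444, 0.2465, 0.1737, 0.1757, 0.1236]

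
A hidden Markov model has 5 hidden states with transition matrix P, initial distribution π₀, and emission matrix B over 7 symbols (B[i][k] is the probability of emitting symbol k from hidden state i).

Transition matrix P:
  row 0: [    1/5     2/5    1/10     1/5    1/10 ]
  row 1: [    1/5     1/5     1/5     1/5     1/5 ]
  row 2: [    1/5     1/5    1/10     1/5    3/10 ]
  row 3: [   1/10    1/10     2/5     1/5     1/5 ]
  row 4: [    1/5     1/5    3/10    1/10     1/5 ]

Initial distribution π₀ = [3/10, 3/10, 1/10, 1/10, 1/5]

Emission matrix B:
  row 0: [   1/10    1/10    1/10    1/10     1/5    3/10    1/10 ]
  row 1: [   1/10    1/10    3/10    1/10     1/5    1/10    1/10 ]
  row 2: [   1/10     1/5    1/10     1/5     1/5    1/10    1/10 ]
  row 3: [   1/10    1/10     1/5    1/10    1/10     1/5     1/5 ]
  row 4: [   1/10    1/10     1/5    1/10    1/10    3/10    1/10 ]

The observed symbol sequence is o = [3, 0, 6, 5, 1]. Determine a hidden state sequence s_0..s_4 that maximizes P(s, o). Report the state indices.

t=0: δ = [3.000e-02, 3.000e-02, 2.000e-02, 1.000e-02, 2.000e-02]  (obs o_0=3)
t=1: δ = [6.000e-04, 1.200e-03, 6.000e-04, 6.000e-04, 6.000e-04]  ψ = [0, 0, 1, 0, 1]  (obs o_1=0)
t=2: δ = [2.400e-05, 2.400e-05, 2.400e-05, 4.800e-05, 2.400e-05]  ψ = [1, 0, 1, 1, 1]  (obs o_2=6)
t=3: δ = [1.440e-06, 9.600e-07, 1.920e-06, 1.920e-06, 2.880e-06]  ψ = [0, 0, 3, 3, 3]  (obs o_3=5)
t=4: δ = [5.760e-08, 5.760e-08, 1.728e-07, 3.840e-08, 5.760e-08]  ψ = [4, 0, 4, 2, 2]  (obs o_4=1)
backtrack: best end state = 2; path = [0, 1, 3, 4, 2]

path = [0, 1, 3, 4, 2]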